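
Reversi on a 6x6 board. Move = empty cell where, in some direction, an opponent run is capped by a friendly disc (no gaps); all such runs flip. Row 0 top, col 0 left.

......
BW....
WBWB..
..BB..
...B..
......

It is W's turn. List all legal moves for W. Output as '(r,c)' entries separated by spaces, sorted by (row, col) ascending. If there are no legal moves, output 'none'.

(0,0): flips 1 -> legal
(0,1): no bracket -> illegal
(1,2): no bracket -> illegal
(1,3): no bracket -> illegal
(1,4): no bracket -> illegal
(2,4): flips 1 -> legal
(3,0): no bracket -> illegal
(3,1): flips 1 -> legal
(3,4): no bracket -> illegal
(4,1): no bracket -> illegal
(4,2): flips 1 -> legal
(4,4): flips 1 -> legal
(5,2): no bracket -> illegal
(5,3): no bracket -> illegal
(5,4): no bracket -> illegal

Answer: (0,0) (2,4) (3,1) (4,2) (4,4)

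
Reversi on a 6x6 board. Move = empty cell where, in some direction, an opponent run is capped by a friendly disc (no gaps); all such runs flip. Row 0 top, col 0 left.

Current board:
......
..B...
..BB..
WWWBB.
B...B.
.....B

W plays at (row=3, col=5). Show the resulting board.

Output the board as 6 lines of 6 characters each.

Answer: ......
..B...
..BB..
WWWWWW
B...B.
.....B

Derivation:
Place W at (3,5); scan 8 dirs for brackets.
Dir NW: first cell '.' (not opp) -> no flip
Dir N: first cell '.' (not opp) -> no flip
Dir NE: edge -> no flip
Dir W: opp run (3,4) (3,3) capped by W -> flip
Dir E: edge -> no flip
Dir SW: opp run (4,4), next='.' -> no flip
Dir S: first cell '.' (not opp) -> no flip
Dir SE: edge -> no flip
All flips: (3,3) (3,4)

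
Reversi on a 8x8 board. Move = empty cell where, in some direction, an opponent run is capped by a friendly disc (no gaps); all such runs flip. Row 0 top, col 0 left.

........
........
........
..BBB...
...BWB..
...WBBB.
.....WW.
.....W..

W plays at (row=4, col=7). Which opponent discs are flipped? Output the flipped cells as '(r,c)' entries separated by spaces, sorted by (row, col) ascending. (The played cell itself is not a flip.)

Answer: (5,6)

Derivation:
Dir NW: first cell '.' (not opp) -> no flip
Dir N: first cell '.' (not opp) -> no flip
Dir NE: edge -> no flip
Dir W: first cell '.' (not opp) -> no flip
Dir E: edge -> no flip
Dir SW: opp run (5,6) capped by W -> flip
Dir S: first cell '.' (not opp) -> no flip
Dir SE: edge -> no flip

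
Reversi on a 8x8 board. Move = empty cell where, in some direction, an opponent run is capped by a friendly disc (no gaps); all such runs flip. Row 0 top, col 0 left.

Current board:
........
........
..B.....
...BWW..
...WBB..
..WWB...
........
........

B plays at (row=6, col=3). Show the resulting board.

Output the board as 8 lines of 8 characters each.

Answer: ........
........
..B.....
...BWW..
...BBB..
..WBB...
...B....
........

Derivation:
Place B at (6,3); scan 8 dirs for brackets.
Dir NW: opp run (5,2), next='.' -> no flip
Dir N: opp run (5,3) (4,3) capped by B -> flip
Dir NE: first cell 'B' (not opp) -> no flip
Dir W: first cell '.' (not opp) -> no flip
Dir E: first cell '.' (not opp) -> no flip
Dir SW: first cell '.' (not opp) -> no flip
Dir S: first cell '.' (not opp) -> no flip
Dir SE: first cell '.' (not opp) -> no flip
All flips: (4,3) (5,3)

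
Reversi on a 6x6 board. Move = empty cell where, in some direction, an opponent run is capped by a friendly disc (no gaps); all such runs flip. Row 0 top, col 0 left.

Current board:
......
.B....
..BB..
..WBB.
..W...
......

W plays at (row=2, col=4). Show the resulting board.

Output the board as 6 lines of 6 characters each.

Answer: ......
.B....
..BBW.
..WWB.
..W...
......

Derivation:
Place W at (2,4); scan 8 dirs for brackets.
Dir NW: first cell '.' (not opp) -> no flip
Dir N: first cell '.' (not opp) -> no flip
Dir NE: first cell '.' (not opp) -> no flip
Dir W: opp run (2,3) (2,2), next='.' -> no flip
Dir E: first cell '.' (not opp) -> no flip
Dir SW: opp run (3,3) capped by W -> flip
Dir S: opp run (3,4), next='.' -> no flip
Dir SE: first cell '.' (not opp) -> no flip
All flips: (3,3)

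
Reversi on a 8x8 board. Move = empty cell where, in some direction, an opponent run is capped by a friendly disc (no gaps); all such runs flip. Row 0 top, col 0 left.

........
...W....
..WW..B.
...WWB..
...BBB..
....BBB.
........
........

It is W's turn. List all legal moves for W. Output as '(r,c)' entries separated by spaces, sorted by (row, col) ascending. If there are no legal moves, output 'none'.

Answer: (3,6) (5,2) (5,3) (6,4) (6,6) (6,7)

Derivation:
(1,5): no bracket -> illegal
(1,6): no bracket -> illegal
(1,7): no bracket -> illegal
(2,4): no bracket -> illegal
(2,5): no bracket -> illegal
(2,7): no bracket -> illegal
(3,2): no bracket -> illegal
(3,6): flips 1 -> legal
(3,7): no bracket -> illegal
(4,2): no bracket -> illegal
(4,6): no bracket -> illegal
(4,7): no bracket -> illegal
(5,2): flips 1 -> legal
(5,3): flips 1 -> legal
(5,7): no bracket -> illegal
(6,3): no bracket -> illegal
(6,4): flips 2 -> legal
(6,5): no bracket -> illegal
(6,6): flips 2 -> legal
(6,7): flips 2 -> legal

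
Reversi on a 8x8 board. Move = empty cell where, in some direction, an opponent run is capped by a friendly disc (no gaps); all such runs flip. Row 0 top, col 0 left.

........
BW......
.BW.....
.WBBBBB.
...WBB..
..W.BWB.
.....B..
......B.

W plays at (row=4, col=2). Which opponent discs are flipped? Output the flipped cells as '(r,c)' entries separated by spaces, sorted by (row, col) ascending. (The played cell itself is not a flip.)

Answer: (3,2)

Derivation:
Dir NW: first cell 'W' (not opp) -> no flip
Dir N: opp run (3,2) capped by W -> flip
Dir NE: opp run (3,3), next='.' -> no flip
Dir W: first cell '.' (not opp) -> no flip
Dir E: first cell 'W' (not opp) -> no flip
Dir SW: first cell '.' (not opp) -> no flip
Dir S: first cell 'W' (not opp) -> no flip
Dir SE: first cell '.' (not opp) -> no flip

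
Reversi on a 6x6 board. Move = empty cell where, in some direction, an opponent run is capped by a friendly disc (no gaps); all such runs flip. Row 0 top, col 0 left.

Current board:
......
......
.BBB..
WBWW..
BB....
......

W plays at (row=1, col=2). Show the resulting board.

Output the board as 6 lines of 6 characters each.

Answer: ......
..W...
.WWB..
WBWW..
BB....
......

Derivation:
Place W at (1,2); scan 8 dirs for brackets.
Dir NW: first cell '.' (not opp) -> no flip
Dir N: first cell '.' (not opp) -> no flip
Dir NE: first cell '.' (not opp) -> no flip
Dir W: first cell '.' (not opp) -> no flip
Dir E: first cell '.' (not opp) -> no flip
Dir SW: opp run (2,1) capped by W -> flip
Dir S: opp run (2,2) capped by W -> flip
Dir SE: opp run (2,3), next='.' -> no flip
All flips: (2,1) (2,2)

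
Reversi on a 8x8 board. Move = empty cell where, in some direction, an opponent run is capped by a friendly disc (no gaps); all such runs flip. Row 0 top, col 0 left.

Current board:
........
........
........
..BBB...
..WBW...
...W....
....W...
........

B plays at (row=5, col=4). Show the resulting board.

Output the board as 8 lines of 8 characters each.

Answer: ........
........
........
..BBB...
..WBB...
...WB...
....W...
........

Derivation:
Place B at (5,4); scan 8 dirs for brackets.
Dir NW: first cell 'B' (not opp) -> no flip
Dir N: opp run (4,4) capped by B -> flip
Dir NE: first cell '.' (not opp) -> no flip
Dir W: opp run (5,3), next='.' -> no flip
Dir E: first cell '.' (not opp) -> no flip
Dir SW: first cell '.' (not opp) -> no flip
Dir S: opp run (6,4), next='.' -> no flip
Dir SE: first cell '.' (not opp) -> no flip
All flips: (4,4)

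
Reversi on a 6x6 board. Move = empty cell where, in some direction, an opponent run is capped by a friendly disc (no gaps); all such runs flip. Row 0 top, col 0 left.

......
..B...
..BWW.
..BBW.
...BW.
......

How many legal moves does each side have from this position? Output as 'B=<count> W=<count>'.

Answer: B=7 W=8

Derivation:
-- B to move --
(1,3): flips 1 -> legal
(1,4): flips 1 -> legal
(1,5): flips 1 -> legal
(2,5): flips 3 -> legal
(3,5): flips 1 -> legal
(4,5): flips 3 -> legal
(5,3): no bracket -> illegal
(5,4): no bracket -> illegal
(5,5): flips 1 -> legal
B mobility = 7
-- W to move --
(0,1): flips 1 -> legal
(0,2): no bracket -> illegal
(0,3): no bracket -> illegal
(1,1): flips 2 -> legal
(1,3): no bracket -> illegal
(2,1): flips 1 -> legal
(3,1): flips 2 -> legal
(4,1): flips 1 -> legal
(4,2): flips 2 -> legal
(5,2): flips 1 -> legal
(5,3): flips 2 -> legal
(5,4): no bracket -> illegal
W mobility = 8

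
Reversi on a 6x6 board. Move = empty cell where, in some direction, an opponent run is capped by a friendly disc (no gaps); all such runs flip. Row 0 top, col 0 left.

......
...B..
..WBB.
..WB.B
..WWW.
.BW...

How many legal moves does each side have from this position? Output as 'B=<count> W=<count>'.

Answer: B=6 W=7

Derivation:
-- B to move --
(1,1): flips 1 -> legal
(1,2): no bracket -> illegal
(2,1): flips 1 -> legal
(3,1): flips 2 -> legal
(3,4): no bracket -> illegal
(4,1): flips 1 -> legal
(4,5): no bracket -> illegal
(5,3): flips 3 -> legal
(5,4): no bracket -> illegal
(5,5): flips 1 -> legal
B mobility = 6
-- W to move --
(0,2): no bracket -> illegal
(0,3): flips 3 -> legal
(0,4): flips 1 -> legal
(1,2): no bracket -> illegal
(1,4): flips 1 -> legal
(1,5): flips 2 -> legal
(2,5): flips 2 -> legal
(3,4): flips 1 -> legal
(4,0): no bracket -> illegal
(4,1): no bracket -> illegal
(4,5): no bracket -> illegal
(5,0): flips 1 -> legal
W mobility = 7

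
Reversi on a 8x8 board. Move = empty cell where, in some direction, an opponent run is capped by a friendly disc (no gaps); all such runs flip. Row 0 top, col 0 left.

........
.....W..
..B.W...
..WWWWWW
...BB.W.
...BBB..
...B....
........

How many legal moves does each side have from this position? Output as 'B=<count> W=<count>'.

Answer: B=6 W=8

Derivation:
-- B to move --
(0,4): no bracket -> illegal
(0,5): no bracket -> illegal
(0,6): no bracket -> illegal
(1,3): no bracket -> illegal
(1,4): flips 2 -> legal
(1,6): no bracket -> illegal
(2,1): flips 1 -> legal
(2,3): flips 1 -> legal
(2,5): flips 1 -> legal
(2,6): flips 1 -> legal
(2,7): no bracket -> illegal
(3,1): no bracket -> illegal
(4,1): no bracket -> illegal
(4,2): flips 1 -> legal
(4,5): no bracket -> illegal
(4,7): no bracket -> illegal
(5,6): no bracket -> illegal
(5,7): no bracket -> illegal
B mobility = 6
-- W to move --
(1,1): flips 1 -> legal
(1,2): flips 1 -> legal
(1,3): no bracket -> illegal
(2,1): no bracket -> illegal
(2,3): no bracket -> illegal
(3,1): no bracket -> illegal
(4,2): no bracket -> illegal
(4,5): no bracket -> illegal
(5,2): flips 1 -> legal
(5,6): no bracket -> illegal
(6,2): flips 2 -> legal
(6,4): flips 3 -> legal
(6,5): flips 2 -> legal
(6,6): flips 2 -> legal
(7,2): no bracket -> illegal
(7,3): flips 3 -> legal
(7,4): no bracket -> illegal
W mobility = 8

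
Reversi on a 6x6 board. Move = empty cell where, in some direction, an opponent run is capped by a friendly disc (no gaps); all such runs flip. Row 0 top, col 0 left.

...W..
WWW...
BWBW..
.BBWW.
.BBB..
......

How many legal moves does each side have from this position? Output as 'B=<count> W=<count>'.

-- B to move --
(0,0): flips 2 -> legal
(0,1): flips 2 -> legal
(0,2): flips 2 -> legal
(0,4): no bracket -> illegal
(1,3): flips 2 -> legal
(1,4): flips 1 -> legal
(2,4): flips 2 -> legal
(2,5): flips 1 -> legal
(3,0): no bracket -> illegal
(3,5): flips 2 -> legal
(4,4): flips 1 -> legal
(4,5): no bracket -> illegal
B mobility = 9
-- W to move --
(1,3): no bracket -> illegal
(3,0): flips 3 -> legal
(4,0): no bracket -> illegal
(4,4): no bracket -> illegal
(5,0): flips 2 -> legal
(5,1): flips 3 -> legal
(5,2): flips 4 -> legal
(5,3): flips 1 -> legal
(5,4): flips 2 -> legal
W mobility = 6

Answer: B=9 W=6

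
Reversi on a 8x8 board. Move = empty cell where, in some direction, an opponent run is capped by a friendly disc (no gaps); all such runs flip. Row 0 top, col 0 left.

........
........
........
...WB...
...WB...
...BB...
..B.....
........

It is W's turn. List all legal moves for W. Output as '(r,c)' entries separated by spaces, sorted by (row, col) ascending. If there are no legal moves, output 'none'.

Answer: (2,5) (3,5) (4,5) (5,5) (6,3) (6,5)

Derivation:
(2,3): no bracket -> illegal
(2,4): no bracket -> illegal
(2,5): flips 1 -> legal
(3,5): flips 1 -> legal
(4,2): no bracket -> illegal
(4,5): flips 1 -> legal
(5,1): no bracket -> illegal
(5,2): no bracket -> illegal
(5,5): flips 1 -> legal
(6,1): no bracket -> illegal
(6,3): flips 1 -> legal
(6,4): no bracket -> illegal
(6,5): flips 1 -> legal
(7,1): no bracket -> illegal
(7,2): no bracket -> illegal
(7,3): no bracket -> illegal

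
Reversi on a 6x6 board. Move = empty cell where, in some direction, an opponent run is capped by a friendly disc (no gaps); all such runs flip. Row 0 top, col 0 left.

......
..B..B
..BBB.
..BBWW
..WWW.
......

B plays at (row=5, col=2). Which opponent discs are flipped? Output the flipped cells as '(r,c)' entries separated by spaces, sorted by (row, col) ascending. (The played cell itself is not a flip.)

Dir NW: first cell '.' (not opp) -> no flip
Dir N: opp run (4,2) capped by B -> flip
Dir NE: opp run (4,3) (3,4), next='.' -> no flip
Dir W: first cell '.' (not opp) -> no flip
Dir E: first cell '.' (not opp) -> no flip
Dir SW: edge -> no flip
Dir S: edge -> no flip
Dir SE: edge -> no flip

Answer: (4,2)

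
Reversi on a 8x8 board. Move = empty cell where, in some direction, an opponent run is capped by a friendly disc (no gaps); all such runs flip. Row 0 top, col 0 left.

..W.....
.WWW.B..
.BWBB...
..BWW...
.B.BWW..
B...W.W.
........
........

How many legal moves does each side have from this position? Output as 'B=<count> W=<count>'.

-- B to move --
(0,0): no bracket -> illegal
(0,1): flips 2 -> legal
(0,3): flips 2 -> legal
(0,4): no bracket -> illegal
(1,0): no bracket -> illegal
(1,4): no bracket -> illegal
(2,0): no bracket -> illegal
(2,5): flips 1 -> legal
(3,1): no bracket -> illegal
(3,5): flips 2 -> legal
(3,6): no bracket -> illegal
(4,2): flips 1 -> legal
(4,6): flips 2 -> legal
(4,7): no bracket -> illegal
(5,3): no bracket -> illegal
(5,5): no bracket -> illegal
(5,7): no bracket -> illegal
(6,3): no bracket -> illegal
(6,4): flips 3 -> legal
(6,5): flips 1 -> legal
(6,6): no bracket -> illegal
(6,7): flips 3 -> legal
B mobility = 9
-- W to move --
(0,4): no bracket -> illegal
(0,5): no bracket -> illegal
(0,6): flips 2 -> legal
(1,0): flips 3 -> legal
(1,4): flips 1 -> legal
(1,6): no bracket -> illegal
(2,0): flips 1 -> legal
(2,5): flips 2 -> legal
(2,6): no bracket -> illegal
(3,0): flips 1 -> legal
(3,1): flips 2 -> legal
(3,5): flips 1 -> legal
(4,0): no bracket -> illegal
(4,2): flips 2 -> legal
(5,1): no bracket -> illegal
(5,2): flips 1 -> legal
(5,3): flips 1 -> legal
(6,0): no bracket -> illegal
(6,1): no bracket -> illegal
W mobility = 11

Answer: B=9 W=11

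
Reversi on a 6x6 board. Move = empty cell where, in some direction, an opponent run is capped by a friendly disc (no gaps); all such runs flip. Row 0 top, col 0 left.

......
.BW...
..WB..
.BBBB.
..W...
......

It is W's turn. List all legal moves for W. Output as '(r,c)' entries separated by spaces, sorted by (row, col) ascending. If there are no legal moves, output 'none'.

Answer: (0,0) (1,0) (2,0) (2,4) (4,0) (4,4) (4,5)

Derivation:
(0,0): flips 1 -> legal
(0,1): no bracket -> illegal
(0,2): no bracket -> illegal
(1,0): flips 1 -> legal
(1,3): no bracket -> illegal
(1,4): no bracket -> illegal
(2,0): flips 1 -> legal
(2,1): no bracket -> illegal
(2,4): flips 2 -> legal
(2,5): no bracket -> illegal
(3,0): no bracket -> illegal
(3,5): no bracket -> illegal
(4,0): flips 1 -> legal
(4,1): no bracket -> illegal
(4,3): no bracket -> illegal
(4,4): flips 1 -> legal
(4,5): flips 2 -> legal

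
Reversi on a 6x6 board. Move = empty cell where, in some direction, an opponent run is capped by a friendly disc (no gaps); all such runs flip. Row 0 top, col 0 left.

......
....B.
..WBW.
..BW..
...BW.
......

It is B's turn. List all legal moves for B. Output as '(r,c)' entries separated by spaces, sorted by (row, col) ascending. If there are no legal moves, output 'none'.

(1,1): no bracket -> illegal
(1,2): flips 1 -> legal
(1,3): no bracket -> illegal
(1,5): no bracket -> illegal
(2,1): flips 1 -> legal
(2,5): flips 1 -> legal
(3,1): no bracket -> illegal
(3,4): flips 2 -> legal
(3,5): no bracket -> illegal
(4,2): no bracket -> illegal
(4,5): flips 1 -> legal
(5,3): no bracket -> illegal
(5,4): no bracket -> illegal
(5,5): no bracket -> illegal

Answer: (1,2) (2,1) (2,5) (3,4) (4,5)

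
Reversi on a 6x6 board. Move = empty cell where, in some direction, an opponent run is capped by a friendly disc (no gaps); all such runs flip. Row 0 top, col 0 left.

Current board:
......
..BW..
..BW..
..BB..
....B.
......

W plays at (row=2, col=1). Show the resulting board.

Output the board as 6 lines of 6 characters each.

Place W at (2,1); scan 8 dirs for brackets.
Dir NW: first cell '.' (not opp) -> no flip
Dir N: first cell '.' (not opp) -> no flip
Dir NE: opp run (1,2), next='.' -> no flip
Dir W: first cell '.' (not opp) -> no flip
Dir E: opp run (2,2) capped by W -> flip
Dir SW: first cell '.' (not opp) -> no flip
Dir S: first cell '.' (not opp) -> no flip
Dir SE: opp run (3,2), next='.' -> no flip
All flips: (2,2)

Answer: ......
..BW..
.WWW..
..BB..
....B.
......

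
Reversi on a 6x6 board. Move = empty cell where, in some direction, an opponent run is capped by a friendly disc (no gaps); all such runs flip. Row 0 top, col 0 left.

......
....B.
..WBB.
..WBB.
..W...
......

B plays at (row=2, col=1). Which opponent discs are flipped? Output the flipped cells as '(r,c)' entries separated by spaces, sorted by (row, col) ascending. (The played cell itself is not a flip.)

Answer: (2,2)

Derivation:
Dir NW: first cell '.' (not opp) -> no flip
Dir N: first cell '.' (not opp) -> no flip
Dir NE: first cell '.' (not opp) -> no flip
Dir W: first cell '.' (not opp) -> no flip
Dir E: opp run (2,2) capped by B -> flip
Dir SW: first cell '.' (not opp) -> no flip
Dir S: first cell '.' (not opp) -> no flip
Dir SE: opp run (3,2), next='.' -> no flip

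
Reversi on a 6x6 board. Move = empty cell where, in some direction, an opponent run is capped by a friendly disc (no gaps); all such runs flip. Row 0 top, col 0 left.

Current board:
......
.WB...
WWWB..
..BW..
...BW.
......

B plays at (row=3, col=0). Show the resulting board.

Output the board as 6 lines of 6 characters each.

Answer: ......
.WB...
WBWB..
B.BW..
...BW.
......

Derivation:
Place B at (3,0); scan 8 dirs for brackets.
Dir NW: edge -> no flip
Dir N: opp run (2,0), next='.' -> no flip
Dir NE: opp run (2,1) capped by B -> flip
Dir W: edge -> no flip
Dir E: first cell '.' (not opp) -> no flip
Dir SW: edge -> no flip
Dir S: first cell '.' (not opp) -> no flip
Dir SE: first cell '.' (not opp) -> no flip
All flips: (2,1)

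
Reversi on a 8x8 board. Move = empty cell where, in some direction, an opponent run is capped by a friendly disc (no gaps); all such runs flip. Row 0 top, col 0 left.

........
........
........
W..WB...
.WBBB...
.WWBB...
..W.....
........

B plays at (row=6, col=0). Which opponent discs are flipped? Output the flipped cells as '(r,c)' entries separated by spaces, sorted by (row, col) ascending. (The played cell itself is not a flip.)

Dir NW: edge -> no flip
Dir N: first cell '.' (not opp) -> no flip
Dir NE: opp run (5,1) capped by B -> flip
Dir W: edge -> no flip
Dir E: first cell '.' (not opp) -> no flip
Dir SW: edge -> no flip
Dir S: first cell '.' (not opp) -> no flip
Dir SE: first cell '.' (not opp) -> no flip

Answer: (5,1)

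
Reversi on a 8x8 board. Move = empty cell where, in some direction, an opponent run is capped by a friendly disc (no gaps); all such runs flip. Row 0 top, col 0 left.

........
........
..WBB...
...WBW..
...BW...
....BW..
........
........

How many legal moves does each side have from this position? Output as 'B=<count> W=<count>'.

-- B to move --
(1,1): no bracket -> illegal
(1,2): no bracket -> illegal
(1,3): no bracket -> illegal
(2,1): flips 1 -> legal
(2,5): no bracket -> illegal
(2,6): no bracket -> illegal
(3,1): no bracket -> illegal
(3,2): flips 1 -> legal
(3,6): flips 1 -> legal
(4,2): flips 1 -> legal
(4,5): flips 1 -> legal
(4,6): flips 1 -> legal
(5,3): no bracket -> illegal
(5,6): flips 1 -> legal
(6,4): no bracket -> illegal
(6,5): no bracket -> illegal
(6,6): no bracket -> illegal
B mobility = 7
-- W to move --
(1,2): no bracket -> illegal
(1,3): flips 2 -> legal
(1,4): flips 2 -> legal
(1,5): flips 1 -> legal
(2,5): flips 2 -> legal
(3,2): no bracket -> illegal
(4,2): flips 1 -> legal
(4,5): no bracket -> illegal
(5,2): no bracket -> illegal
(5,3): flips 2 -> legal
(6,3): no bracket -> illegal
(6,4): flips 1 -> legal
(6,5): no bracket -> illegal
W mobility = 7

Answer: B=7 W=7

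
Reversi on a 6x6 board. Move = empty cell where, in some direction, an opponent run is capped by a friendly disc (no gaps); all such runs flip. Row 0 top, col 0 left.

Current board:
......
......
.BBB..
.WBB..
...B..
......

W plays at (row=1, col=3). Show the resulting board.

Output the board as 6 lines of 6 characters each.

Place W at (1,3); scan 8 dirs for brackets.
Dir NW: first cell '.' (not opp) -> no flip
Dir N: first cell '.' (not opp) -> no flip
Dir NE: first cell '.' (not opp) -> no flip
Dir W: first cell '.' (not opp) -> no flip
Dir E: first cell '.' (not opp) -> no flip
Dir SW: opp run (2,2) capped by W -> flip
Dir S: opp run (2,3) (3,3) (4,3), next='.' -> no flip
Dir SE: first cell '.' (not opp) -> no flip
All flips: (2,2)

Answer: ......
...W..
.BWB..
.WBB..
...B..
......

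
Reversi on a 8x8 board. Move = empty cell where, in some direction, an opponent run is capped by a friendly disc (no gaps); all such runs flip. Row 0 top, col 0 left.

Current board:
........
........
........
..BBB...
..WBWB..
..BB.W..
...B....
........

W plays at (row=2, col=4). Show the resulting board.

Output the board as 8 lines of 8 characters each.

Answer: ........
........
....W...
..BWW...
..WBWB..
..BB.W..
...B....
........

Derivation:
Place W at (2,4); scan 8 dirs for brackets.
Dir NW: first cell '.' (not opp) -> no flip
Dir N: first cell '.' (not opp) -> no flip
Dir NE: first cell '.' (not opp) -> no flip
Dir W: first cell '.' (not opp) -> no flip
Dir E: first cell '.' (not opp) -> no flip
Dir SW: opp run (3,3) capped by W -> flip
Dir S: opp run (3,4) capped by W -> flip
Dir SE: first cell '.' (not opp) -> no flip
All flips: (3,3) (3,4)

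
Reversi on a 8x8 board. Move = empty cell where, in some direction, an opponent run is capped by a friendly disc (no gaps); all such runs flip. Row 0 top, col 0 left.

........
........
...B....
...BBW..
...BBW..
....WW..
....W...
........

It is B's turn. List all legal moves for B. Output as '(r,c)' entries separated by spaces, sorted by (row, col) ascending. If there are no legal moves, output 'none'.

Answer: (2,6) (3,6) (4,6) (5,6) (6,5) (6,6) (7,4)

Derivation:
(2,4): no bracket -> illegal
(2,5): no bracket -> illegal
(2,6): flips 1 -> legal
(3,6): flips 1 -> legal
(4,6): flips 1 -> legal
(5,3): no bracket -> illegal
(5,6): flips 1 -> legal
(6,3): no bracket -> illegal
(6,5): flips 1 -> legal
(6,6): flips 1 -> legal
(7,3): no bracket -> illegal
(7,4): flips 2 -> legal
(7,5): no bracket -> illegal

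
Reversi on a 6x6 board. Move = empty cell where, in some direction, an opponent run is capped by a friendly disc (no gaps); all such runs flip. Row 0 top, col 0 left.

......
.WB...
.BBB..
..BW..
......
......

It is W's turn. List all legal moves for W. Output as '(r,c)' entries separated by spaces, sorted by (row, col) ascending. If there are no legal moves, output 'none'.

(0,1): no bracket -> illegal
(0,2): no bracket -> illegal
(0,3): no bracket -> illegal
(1,0): no bracket -> illegal
(1,3): flips 2 -> legal
(1,4): no bracket -> illegal
(2,0): no bracket -> illegal
(2,4): no bracket -> illegal
(3,0): no bracket -> illegal
(3,1): flips 2 -> legal
(3,4): no bracket -> illegal
(4,1): no bracket -> illegal
(4,2): no bracket -> illegal
(4,3): no bracket -> illegal

Answer: (1,3) (3,1)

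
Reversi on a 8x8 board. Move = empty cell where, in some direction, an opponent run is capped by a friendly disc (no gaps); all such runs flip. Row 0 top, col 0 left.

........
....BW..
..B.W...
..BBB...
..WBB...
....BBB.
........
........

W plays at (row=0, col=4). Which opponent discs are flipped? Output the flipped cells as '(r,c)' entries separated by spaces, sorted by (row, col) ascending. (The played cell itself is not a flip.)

Answer: (1,4)

Derivation:
Dir NW: edge -> no flip
Dir N: edge -> no flip
Dir NE: edge -> no flip
Dir W: first cell '.' (not opp) -> no flip
Dir E: first cell '.' (not opp) -> no flip
Dir SW: first cell '.' (not opp) -> no flip
Dir S: opp run (1,4) capped by W -> flip
Dir SE: first cell 'W' (not opp) -> no flip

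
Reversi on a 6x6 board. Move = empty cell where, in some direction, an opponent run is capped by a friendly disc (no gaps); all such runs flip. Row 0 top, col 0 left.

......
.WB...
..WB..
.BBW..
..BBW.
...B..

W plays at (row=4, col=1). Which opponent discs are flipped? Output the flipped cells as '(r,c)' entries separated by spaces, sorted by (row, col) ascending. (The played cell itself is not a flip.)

Dir NW: first cell '.' (not opp) -> no flip
Dir N: opp run (3,1), next='.' -> no flip
Dir NE: opp run (3,2) (2,3), next='.' -> no flip
Dir W: first cell '.' (not opp) -> no flip
Dir E: opp run (4,2) (4,3) capped by W -> flip
Dir SW: first cell '.' (not opp) -> no flip
Dir S: first cell '.' (not opp) -> no flip
Dir SE: first cell '.' (not opp) -> no flip

Answer: (4,2) (4,3)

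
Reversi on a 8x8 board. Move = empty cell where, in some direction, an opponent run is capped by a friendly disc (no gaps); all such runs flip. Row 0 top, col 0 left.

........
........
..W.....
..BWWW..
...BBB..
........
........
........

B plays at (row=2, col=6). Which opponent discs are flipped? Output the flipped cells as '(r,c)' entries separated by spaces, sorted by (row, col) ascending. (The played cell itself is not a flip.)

Dir NW: first cell '.' (not opp) -> no flip
Dir N: first cell '.' (not opp) -> no flip
Dir NE: first cell '.' (not opp) -> no flip
Dir W: first cell '.' (not opp) -> no flip
Dir E: first cell '.' (not opp) -> no flip
Dir SW: opp run (3,5) capped by B -> flip
Dir S: first cell '.' (not opp) -> no flip
Dir SE: first cell '.' (not opp) -> no flip

Answer: (3,5)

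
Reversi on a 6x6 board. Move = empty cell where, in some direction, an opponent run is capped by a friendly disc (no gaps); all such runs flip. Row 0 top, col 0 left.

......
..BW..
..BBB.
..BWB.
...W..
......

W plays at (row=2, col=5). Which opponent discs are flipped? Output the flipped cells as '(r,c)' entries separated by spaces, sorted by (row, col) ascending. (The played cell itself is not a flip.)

Answer: (3,4)

Derivation:
Dir NW: first cell '.' (not opp) -> no flip
Dir N: first cell '.' (not opp) -> no flip
Dir NE: edge -> no flip
Dir W: opp run (2,4) (2,3) (2,2), next='.' -> no flip
Dir E: edge -> no flip
Dir SW: opp run (3,4) capped by W -> flip
Dir S: first cell '.' (not opp) -> no flip
Dir SE: edge -> no flip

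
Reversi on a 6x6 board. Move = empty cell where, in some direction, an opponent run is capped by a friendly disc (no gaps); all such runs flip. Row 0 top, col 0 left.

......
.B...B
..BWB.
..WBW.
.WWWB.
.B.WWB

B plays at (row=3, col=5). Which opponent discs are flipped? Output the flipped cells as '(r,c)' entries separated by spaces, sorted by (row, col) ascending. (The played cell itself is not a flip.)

Answer: (3,4)

Derivation:
Dir NW: first cell 'B' (not opp) -> no flip
Dir N: first cell '.' (not opp) -> no flip
Dir NE: edge -> no flip
Dir W: opp run (3,4) capped by B -> flip
Dir E: edge -> no flip
Dir SW: first cell 'B' (not opp) -> no flip
Dir S: first cell '.' (not opp) -> no flip
Dir SE: edge -> no flip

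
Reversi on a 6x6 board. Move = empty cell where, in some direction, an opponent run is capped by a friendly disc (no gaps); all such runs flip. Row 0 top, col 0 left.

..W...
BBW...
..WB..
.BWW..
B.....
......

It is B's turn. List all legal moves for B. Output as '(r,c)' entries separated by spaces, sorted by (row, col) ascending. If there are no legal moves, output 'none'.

Answer: (0,1) (1,3) (2,1) (3,4) (4,1) (4,3) (4,4)

Derivation:
(0,1): flips 1 -> legal
(0,3): no bracket -> illegal
(1,3): flips 2 -> legal
(2,1): flips 1 -> legal
(2,4): no bracket -> illegal
(3,4): flips 2 -> legal
(4,1): flips 1 -> legal
(4,2): no bracket -> illegal
(4,3): flips 1 -> legal
(4,4): flips 2 -> legal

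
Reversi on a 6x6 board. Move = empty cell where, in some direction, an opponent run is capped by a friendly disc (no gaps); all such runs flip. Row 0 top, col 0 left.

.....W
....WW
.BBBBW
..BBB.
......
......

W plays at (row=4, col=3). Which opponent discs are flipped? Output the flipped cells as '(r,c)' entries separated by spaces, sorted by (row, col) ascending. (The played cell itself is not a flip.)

Answer: (3,4)

Derivation:
Dir NW: opp run (3,2) (2,1), next='.' -> no flip
Dir N: opp run (3,3) (2,3), next='.' -> no flip
Dir NE: opp run (3,4) capped by W -> flip
Dir W: first cell '.' (not opp) -> no flip
Dir E: first cell '.' (not opp) -> no flip
Dir SW: first cell '.' (not opp) -> no flip
Dir S: first cell '.' (not opp) -> no flip
Dir SE: first cell '.' (not opp) -> no flip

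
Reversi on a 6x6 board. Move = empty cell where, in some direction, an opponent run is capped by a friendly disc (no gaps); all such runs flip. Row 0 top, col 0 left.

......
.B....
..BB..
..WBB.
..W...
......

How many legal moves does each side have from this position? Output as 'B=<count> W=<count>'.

-- B to move --
(2,1): no bracket -> illegal
(3,1): flips 1 -> legal
(4,1): flips 1 -> legal
(4,3): no bracket -> illegal
(5,1): flips 1 -> legal
(5,2): flips 2 -> legal
(5,3): no bracket -> illegal
B mobility = 4
-- W to move --
(0,0): no bracket -> illegal
(0,1): no bracket -> illegal
(0,2): no bracket -> illegal
(1,0): no bracket -> illegal
(1,2): flips 1 -> legal
(1,3): no bracket -> illegal
(1,4): flips 1 -> legal
(2,0): no bracket -> illegal
(2,1): no bracket -> illegal
(2,4): flips 1 -> legal
(2,5): no bracket -> illegal
(3,1): no bracket -> illegal
(3,5): flips 2 -> legal
(4,3): no bracket -> illegal
(4,4): no bracket -> illegal
(4,5): no bracket -> illegal
W mobility = 4

Answer: B=4 W=4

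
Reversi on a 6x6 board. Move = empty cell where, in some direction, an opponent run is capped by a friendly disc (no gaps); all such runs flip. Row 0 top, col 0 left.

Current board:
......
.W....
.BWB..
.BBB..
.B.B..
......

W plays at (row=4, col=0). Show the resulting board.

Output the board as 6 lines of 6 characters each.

Answer: ......
.W....
.BWB..
.WBB..
WB.B..
......

Derivation:
Place W at (4,0); scan 8 dirs for brackets.
Dir NW: edge -> no flip
Dir N: first cell '.' (not opp) -> no flip
Dir NE: opp run (3,1) capped by W -> flip
Dir W: edge -> no flip
Dir E: opp run (4,1), next='.' -> no flip
Dir SW: edge -> no flip
Dir S: first cell '.' (not opp) -> no flip
Dir SE: first cell '.' (not opp) -> no flip
All flips: (3,1)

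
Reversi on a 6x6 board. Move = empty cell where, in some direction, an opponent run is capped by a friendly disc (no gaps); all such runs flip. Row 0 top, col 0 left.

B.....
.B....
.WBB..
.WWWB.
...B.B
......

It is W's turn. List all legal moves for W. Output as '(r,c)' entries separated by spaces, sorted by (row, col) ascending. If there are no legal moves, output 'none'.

(0,1): flips 1 -> legal
(0,2): no bracket -> illegal
(1,0): no bracket -> illegal
(1,2): flips 1 -> legal
(1,3): flips 2 -> legal
(1,4): flips 1 -> legal
(2,0): no bracket -> illegal
(2,4): flips 2 -> legal
(2,5): no bracket -> illegal
(3,5): flips 1 -> legal
(4,2): no bracket -> illegal
(4,4): no bracket -> illegal
(5,2): no bracket -> illegal
(5,3): flips 1 -> legal
(5,4): flips 1 -> legal
(5,5): no bracket -> illegal

Answer: (0,1) (1,2) (1,3) (1,4) (2,4) (3,5) (5,3) (5,4)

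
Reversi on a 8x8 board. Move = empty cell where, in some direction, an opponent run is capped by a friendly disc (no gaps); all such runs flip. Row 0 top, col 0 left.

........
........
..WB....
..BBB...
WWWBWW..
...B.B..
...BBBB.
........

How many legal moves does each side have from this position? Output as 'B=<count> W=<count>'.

-- B to move --
(1,1): flips 1 -> legal
(1,2): flips 1 -> legal
(1,3): no bracket -> illegal
(2,1): flips 1 -> legal
(3,0): no bracket -> illegal
(3,1): flips 1 -> legal
(3,5): flips 2 -> legal
(3,6): no bracket -> illegal
(4,6): flips 2 -> legal
(5,0): flips 1 -> legal
(5,1): flips 1 -> legal
(5,2): flips 1 -> legal
(5,4): flips 1 -> legal
(5,6): flips 1 -> legal
B mobility = 11
-- W to move --
(1,2): flips 2 -> legal
(1,3): no bracket -> illegal
(1,4): flips 2 -> legal
(2,1): no bracket -> illegal
(2,4): flips 3 -> legal
(2,5): no bracket -> illegal
(3,1): no bracket -> illegal
(3,5): no bracket -> illegal
(4,6): no bracket -> illegal
(5,2): no bracket -> illegal
(5,4): no bracket -> illegal
(5,6): no bracket -> illegal
(5,7): no bracket -> illegal
(6,2): flips 1 -> legal
(6,7): no bracket -> illegal
(7,2): no bracket -> illegal
(7,3): no bracket -> illegal
(7,4): no bracket -> illegal
(7,5): flips 4 -> legal
(7,6): no bracket -> illegal
(7,7): flips 2 -> legal
W mobility = 6

Answer: B=11 W=6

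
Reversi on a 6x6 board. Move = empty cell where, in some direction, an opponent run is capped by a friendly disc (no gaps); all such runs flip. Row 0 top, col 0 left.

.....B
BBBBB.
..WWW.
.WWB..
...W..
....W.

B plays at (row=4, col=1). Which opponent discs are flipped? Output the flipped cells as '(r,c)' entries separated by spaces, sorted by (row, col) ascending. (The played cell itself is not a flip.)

Answer: (2,3) (3,2)

Derivation:
Dir NW: first cell '.' (not opp) -> no flip
Dir N: opp run (3,1), next='.' -> no flip
Dir NE: opp run (3,2) (2,3) capped by B -> flip
Dir W: first cell '.' (not opp) -> no flip
Dir E: first cell '.' (not opp) -> no flip
Dir SW: first cell '.' (not opp) -> no flip
Dir S: first cell '.' (not opp) -> no flip
Dir SE: first cell '.' (not opp) -> no flip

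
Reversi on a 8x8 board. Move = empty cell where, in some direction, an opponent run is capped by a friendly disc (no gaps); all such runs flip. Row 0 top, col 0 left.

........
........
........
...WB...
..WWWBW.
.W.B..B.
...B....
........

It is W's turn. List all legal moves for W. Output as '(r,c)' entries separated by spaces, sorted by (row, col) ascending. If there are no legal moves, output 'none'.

(2,3): no bracket -> illegal
(2,4): flips 1 -> legal
(2,5): flips 1 -> legal
(3,5): flips 1 -> legal
(3,6): no bracket -> illegal
(4,7): no bracket -> illegal
(5,2): no bracket -> illegal
(5,4): no bracket -> illegal
(5,5): no bracket -> illegal
(5,7): no bracket -> illegal
(6,2): flips 1 -> legal
(6,4): flips 1 -> legal
(6,5): no bracket -> illegal
(6,6): flips 1 -> legal
(6,7): no bracket -> illegal
(7,2): no bracket -> illegal
(7,3): flips 2 -> legal
(7,4): no bracket -> illegal

Answer: (2,4) (2,5) (3,5) (6,2) (6,4) (6,6) (7,3)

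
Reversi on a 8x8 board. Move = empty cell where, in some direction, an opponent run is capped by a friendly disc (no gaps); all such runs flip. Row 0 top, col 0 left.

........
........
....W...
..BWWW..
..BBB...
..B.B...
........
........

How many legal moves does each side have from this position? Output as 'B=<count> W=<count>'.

-- B to move --
(1,3): no bracket -> illegal
(1,4): flips 2 -> legal
(1,5): flips 2 -> legal
(2,2): flips 1 -> legal
(2,3): flips 1 -> legal
(2,5): flips 1 -> legal
(2,6): flips 1 -> legal
(3,6): flips 3 -> legal
(4,5): no bracket -> illegal
(4,6): no bracket -> illegal
B mobility = 7
-- W to move --
(2,1): no bracket -> illegal
(2,2): no bracket -> illegal
(2,3): no bracket -> illegal
(3,1): flips 1 -> legal
(4,1): no bracket -> illegal
(4,5): no bracket -> illegal
(5,1): flips 1 -> legal
(5,3): flips 2 -> legal
(5,5): flips 1 -> legal
(6,1): flips 2 -> legal
(6,2): no bracket -> illegal
(6,3): no bracket -> illegal
(6,4): flips 2 -> legal
(6,5): no bracket -> illegal
W mobility = 6

Answer: B=7 W=6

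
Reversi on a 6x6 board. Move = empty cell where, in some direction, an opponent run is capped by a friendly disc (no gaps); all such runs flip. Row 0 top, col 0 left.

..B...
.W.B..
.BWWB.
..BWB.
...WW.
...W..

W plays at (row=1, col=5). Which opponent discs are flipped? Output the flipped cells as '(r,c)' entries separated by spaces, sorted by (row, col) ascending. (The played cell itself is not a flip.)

Dir NW: first cell '.' (not opp) -> no flip
Dir N: first cell '.' (not opp) -> no flip
Dir NE: edge -> no flip
Dir W: first cell '.' (not opp) -> no flip
Dir E: edge -> no flip
Dir SW: opp run (2,4) capped by W -> flip
Dir S: first cell '.' (not opp) -> no flip
Dir SE: edge -> no flip

Answer: (2,4)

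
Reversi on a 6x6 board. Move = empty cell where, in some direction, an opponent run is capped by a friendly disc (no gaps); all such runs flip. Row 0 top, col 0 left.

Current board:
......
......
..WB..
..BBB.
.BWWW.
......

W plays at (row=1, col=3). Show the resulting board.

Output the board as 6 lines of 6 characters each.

Answer: ......
...W..
..WW..
..BWB.
.BWWW.
......

Derivation:
Place W at (1,3); scan 8 dirs for brackets.
Dir NW: first cell '.' (not opp) -> no flip
Dir N: first cell '.' (not opp) -> no flip
Dir NE: first cell '.' (not opp) -> no flip
Dir W: first cell '.' (not opp) -> no flip
Dir E: first cell '.' (not opp) -> no flip
Dir SW: first cell 'W' (not opp) -> no flip
Dir S: opp run (2,3) (3,3) capped by W -> flip
Dir SE: first cell '.' (not opp) -> no flip
All flips: (2,3) (3,3)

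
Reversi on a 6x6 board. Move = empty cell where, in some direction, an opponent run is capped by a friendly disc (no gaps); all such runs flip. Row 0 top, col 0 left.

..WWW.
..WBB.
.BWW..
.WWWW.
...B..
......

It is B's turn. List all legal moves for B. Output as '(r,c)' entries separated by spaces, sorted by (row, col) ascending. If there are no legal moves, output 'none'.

(0,1): no bracket -> illegal
(0,5): no bracket -> illegal
(1,1): flips 1 -> legal
(1,5): no bracket -> illegal
(2,0): no bracket -> illegal
(2,4): flips 2 -> legal
(2,5): flips 1 -> legal
(3,0): no bracket -> illegal
(3,5): no bracket -> illegal
(4,0): flips 2 -> legal
(4,1): flips 3 -> legal
(4,2): no bracket -> illegal
(4,4): no bracket -> illegal
(4,5): no bracket -> illegal

Answer: (1,1) (2,4) (2,5) (4,0) (4,1)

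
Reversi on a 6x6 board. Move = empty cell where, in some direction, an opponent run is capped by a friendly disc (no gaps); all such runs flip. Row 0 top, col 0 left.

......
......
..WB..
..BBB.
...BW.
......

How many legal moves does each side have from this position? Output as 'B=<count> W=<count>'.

Answer: B=6 W=2

Derivation:
-- B to move --
(1,1): flips 1 -> legal
(1,2): flips 1 -> legal
(1,3): no bracket -> illegal
(2,1): flips 1 -> legal
(3,1): no bracket -> illegal
(3,5): no bracket -> illegal
(4,5): flips 1 -> legal
(5,3): no bracket -> illegal
(5,4): flips 1 -> legal
(5,5): flips 1 -> legal
B mobility = 6
-- W to move --
(1,2): no bracket -> illegal
(1,3): no bracket -> illegal
(1,4): no bracket -> illegal
(2,1): no bracket -> illegal
(2,4): flips 2 -> legal
(2,5): no bracket -> illegal
(3,1): no bracket -> illegal
(3,5): no bracket -> illegal
(4,1): no bracket -> illegal
(4,2): flips 2 -> legal
(4,5): no bracket -> illegal
(5,2): no bracket -> illegal
(5,3): no bracket -> illegal
(5,4): no bracket -> illegal
W mobility = 2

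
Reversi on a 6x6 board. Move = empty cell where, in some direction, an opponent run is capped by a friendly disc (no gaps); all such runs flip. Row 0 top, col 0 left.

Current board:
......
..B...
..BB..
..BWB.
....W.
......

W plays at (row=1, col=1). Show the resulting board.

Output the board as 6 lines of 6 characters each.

Answer: ......
.WB...
..WB..
..BWB.
....W.
......

Derivation:
Place W at (1,1); scan 8 dirs for brackets.
Dir NW: first cell '.' (not opp) -> no flip
Dir N: first cell '.' (not opp) -> no flip
Dir NE: first cell '.' (not opp) -> no flip
Dir W: first cell '.' (not opp) -> no flip
Dir E: opp run (1,2), next='.' -> no flip
Dir SW: first cell '.' (not opp) -> no flip
Dir S: first cell '.' (not opp) -> no flip
Dir SE: opp run (2,2) capped by W -> flip
All flips: (2,2)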